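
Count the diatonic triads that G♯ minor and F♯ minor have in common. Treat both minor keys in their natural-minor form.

2

Diatonic triads of G♯ minor (natural minor): G♯m (i), A♯dim (ii°), B (III), C♯m (iv), D♯m (v), E (VI), F♯ (VII).
Diatonic triads of F♯ minor (natural minor): F♯m (i), G♯dim (ii°), A (III), Bm (iv), C♯m (v), D (VI), E (VII).
Matching root and quality in both lists: C♯m, E.
That gives 2 common triads.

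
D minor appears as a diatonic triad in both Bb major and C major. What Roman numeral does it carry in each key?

iii in Bb major; ii in C major

The scale of Bb major is Bb C D Eb F G A; D is degree 3, and the triad built there (D-F-A) is minor, so it is iii.
The scale of C major is C D E F G A B; D is degree 2, and the triad built there (D-F-A) is minor, so it is ii.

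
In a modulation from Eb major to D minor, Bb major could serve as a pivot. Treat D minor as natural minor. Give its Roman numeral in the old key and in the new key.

V in Eb major; VI in D minor

The scale of Eb major is Eb F G Ab Bb C D; Bb is degree 5, and the triad built there (Bb-D-F) is major, so it is V.
The scale of D minor (natural minor) is D E F G A Bb C; Bb is degree 6, and the triad built there (Bb-D-F) is major, so it is VI.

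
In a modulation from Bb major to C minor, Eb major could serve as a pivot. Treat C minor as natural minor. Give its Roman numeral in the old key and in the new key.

The scale of Bb major is Bb C D Eb F G A; Eb is degree 4, and the triad built there (Eb-G-Bb) is major, so it is IV.
The scale of C minor (natural minor) is C D Eb F G Ab Bb; Eb is degree 3, and the triad built there (Eb-G-Bb) is major, so it is III.

IV in Bb major; III in C minor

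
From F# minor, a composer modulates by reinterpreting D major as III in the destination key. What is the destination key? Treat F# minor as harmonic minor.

The numeral III denotes a major triad on scale degree 3. With D on degree 3, the tonic of the new key is B.
Degree 3 carries a major triad in natural-minor keys, so the destination is B minor.
Check: the diatonic triads of B minor (natural minor) are Bm (i), C#dim (ii°), D (III), Em (iv), F#m (v), G (VI), A (VII) — D major is indeed III.

B minor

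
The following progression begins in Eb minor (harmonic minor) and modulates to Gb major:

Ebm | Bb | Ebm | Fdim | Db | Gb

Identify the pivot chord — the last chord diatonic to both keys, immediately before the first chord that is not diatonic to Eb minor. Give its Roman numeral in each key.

Chords diatonic to Eb minor: Ebm, Fdim, Gbaug, Abm, Bb, Cb, Ddim.
Reading the progression, the first chord not in that set is Db, so the modulation leaves Eb minor there.
The chord immediately before Db is Fdim, which is diatonic to both keys: ii° in Eb minor and vii° in Gb major.

Fdim — ii° in Eb minor, vii° in Gb major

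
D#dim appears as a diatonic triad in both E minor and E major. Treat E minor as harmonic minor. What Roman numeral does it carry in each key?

vii° in E minor; vii° in E major

The scale of E minor (harmonic minor) is E F# G A B C D#; D# is degree 7, and the triad built there (D#-F#-A) is diminished, so it is vii°.
The scale of E major is E F# G# A B C# D#; D# is degree 7, and the triad built there (D#-F#-A) is diminished, so it is vii°.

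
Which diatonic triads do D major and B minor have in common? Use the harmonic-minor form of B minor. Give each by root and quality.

Em, G, Bm, C♯dim

Triads in D major: D major (I), E minor (ii), F♯ minor (iii), G major (IV), A major (V), B minor (vi), C♯ diminished (vii°).
Triads in B minor (harmonic minor): B minor (i), C♯ diminished (ii°), D augmented (III+), E minor (iv), F♯ major (V), G major (VI), A♯ diminished (vii°).
Shared triads with their functions: E minor (ii in D major, iv in B minor); G major (IV in D major, VI in B minor); B minor (vi in D major, i in B minor); C♯ diminished (vii° in D major, ii° in B minor).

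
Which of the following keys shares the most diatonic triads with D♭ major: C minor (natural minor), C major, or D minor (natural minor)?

Triads of D♭ major: D♭ major (I), E♭ minor (ii), F minor (iii), G♭ major (IV), A♭ major (V), B♭ minor (vi), C diminished (vii°).
C minor (natural minor) shares 2: Fm, A♭.
C major shares 0: none.
D minor (natural minor) shares 0: none.
The most common triads (2) are shared with C minor.

C minor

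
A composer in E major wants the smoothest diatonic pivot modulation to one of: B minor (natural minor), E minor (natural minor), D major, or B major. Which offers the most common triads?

B major

Triads of E major: E (I), F♯m (ii), G♯m (iii), A (IV), B (V), C♯m (vi), D♯dim (vii°).
B minor (natural minor) shares 2: F♯m, A.
E minor (natural minor) shares 0: none.
D major shares 2: F♯m, A.
B major shares 4: E, G♯m, B, C♯m.
The most common triads (4) are shared with B major.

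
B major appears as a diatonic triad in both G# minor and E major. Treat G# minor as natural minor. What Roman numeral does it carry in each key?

The scale of G# minor (natural minor) is G# A# B C# D# E F#; B is degree 3, and the triad built there (B-D#-F#) is major, so it is III.
The scale of E major is E F# G# A B C# D#; B is degree 5, and the triad built there (B-D#-F#) is major, so it is V.

III in G# minor; V in E major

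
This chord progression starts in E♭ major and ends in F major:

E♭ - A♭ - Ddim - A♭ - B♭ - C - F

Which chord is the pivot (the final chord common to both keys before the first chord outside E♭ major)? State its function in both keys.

B♭ — V in E♭ major, IV in F major

Chords diatonic to E♭ major: E♭, Fm, Gm, A♭, B♭, Cm, Ddim.
Reading the progression, the first chord not in that set is C, so the modulation leaves E♭ major there.
The chord immediately before C is B♭, which is diatonic to both keys: V in E♭ major and IV in F major.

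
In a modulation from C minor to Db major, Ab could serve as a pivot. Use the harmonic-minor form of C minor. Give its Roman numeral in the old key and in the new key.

The scale of C minor (harmonic minor) is C D Eb F G Ab B; Ab is degree 6, and the triad built there (Ab-C-Eb) is major, so it is VI.
The scale of Db major is Db Eb F Gb Ab Bb C; Ab is degree 5, and the triad built there (Ab-C-Eb) is major, so it is V.

VI in C minor; V in Db major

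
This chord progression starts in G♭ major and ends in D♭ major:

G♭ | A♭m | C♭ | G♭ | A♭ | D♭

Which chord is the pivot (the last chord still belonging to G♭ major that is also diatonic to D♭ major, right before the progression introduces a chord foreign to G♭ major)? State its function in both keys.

Chords diatonic to G♭ major: G♭, A♭m, B♭m, C♭, D♭, E♭m, Fdim.
Reading the progression, the first chord not in that set is A♭, so the modulation leaves G♭ major there.
The chord immediately before A♭ is G♭, which is diatonic to both keys: I in G♭ major and IV in D♭ major.

G♭ — I in G♭ major, IV in D♭ major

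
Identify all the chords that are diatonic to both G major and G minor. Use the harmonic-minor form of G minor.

D, F♯dim

Triads in G major: G (I), Am (ii), Bm (iii), C (IV), D (V), Em (vi), F♯dim (vii°).
Triads in G minor (harmonic minor): Gm (i), Adim (ii°), B♭aug (III+), Cm (iv), D (V), E♭ (VI), F♯dim (vii°).
Shared triads with their functions: D (V in G major, V in G minor); F♯dim (vii° in G major, vii° in G minor).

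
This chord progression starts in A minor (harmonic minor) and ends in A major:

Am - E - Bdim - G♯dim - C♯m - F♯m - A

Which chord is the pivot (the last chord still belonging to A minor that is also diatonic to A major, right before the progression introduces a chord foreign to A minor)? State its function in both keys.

Chords diatonic to A minor: Am, Bdim, Caug, Dm, E, F, G♯dim.
Reading the progression, the first chord not in that set is C♯m, so the modulation leaves A minor there.
The chord immediately before C♯m is G♯dim, which is diatonic to both keys: vii° in A minor and vii° in A major.

G♯dim — vii° in A minor, vii° in A major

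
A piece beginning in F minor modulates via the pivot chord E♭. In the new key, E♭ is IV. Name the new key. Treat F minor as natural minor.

The numeral IV denotes a major triad on scale degree 4. With E♭ on degree 4, the tonic of the new key is B♭.
Degree 4 carries a major triad in major keys, so the destination is B♭ major.
Check: the diatonic triads of B♭ major are B♭ (I), Cm (ii), Dm (iii), E♭ (IV), F (V), Gm (vi), Adim (vii°) — E♭ is indeed IV.

B♭ major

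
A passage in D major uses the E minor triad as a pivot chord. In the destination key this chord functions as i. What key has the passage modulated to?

The numeral i denotes a minor triad on scale degree 1. With E on degree 1, the tonic of the new key is E.
Degree 1 carries a minor triad in minor keys, so the destination is E minor.
Check: the diatonic triads of E minor (natural minor) are Em (i), F#dim (ii°), G (III), Am (iv), Bm (v), C (VI), D (VII) — E minor is indeed i.

E minor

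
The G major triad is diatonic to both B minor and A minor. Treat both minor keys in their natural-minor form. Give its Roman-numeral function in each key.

The scale of B minor (natural minor) is B C♯ D E F♯ G A; G is degree 6, and the triad built there (G-B-D) is major, so it is VI.
The scale of A minor (natural minor) is A B C D E F G; G is degree 7, and the triad built there (G-B-D) is major, so it is VII.

VI in B minor; VII in A minor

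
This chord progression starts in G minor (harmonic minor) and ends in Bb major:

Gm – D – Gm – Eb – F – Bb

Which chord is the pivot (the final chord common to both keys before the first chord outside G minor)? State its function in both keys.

Chords diatonic to G minor: Gm, Adim, Bbaug, Cm, D, Eb, F#dim.
Reading the progression, the first chord not in that set is F, so the modulation leaves G minor there.
The chord immediately before F is Eb, which is diatonic to both keys: VI in G minor and IV in Bb major.

Eb — VI in G minor, IV in Bb major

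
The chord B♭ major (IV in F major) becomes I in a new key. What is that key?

The numeral I denotes a major triad on scale degree 1. With B♭ on degree 1, the tonic of the new key is B♭.
Degree 1 carries a major triad in major keys, so the destination is B♭ major.
Check: the diatonic triads of B♭ major are B♭ (I), Cm (ii), Dm (iii), E♭ (IV), F (V), Gm (vi), Adim (vii°) — B♭ major is indeed I.

B♭ major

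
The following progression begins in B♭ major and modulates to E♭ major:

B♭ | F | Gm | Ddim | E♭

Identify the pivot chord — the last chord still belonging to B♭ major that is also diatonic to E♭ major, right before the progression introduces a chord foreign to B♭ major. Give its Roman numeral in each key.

Gm — vi in B♭ major, iii in E♭ major

Chords diatonic to B♭ major: B♭, Cm, Dm, E♭, F, Gm, Adim.
Reading the progression, the first chord not in that set is Ddim, so the modulation leaves B♭ major there.
The chord immediately before Ddim is Gm, which is diatonic to both keys: vi in B♭ major and iii in E♭ major.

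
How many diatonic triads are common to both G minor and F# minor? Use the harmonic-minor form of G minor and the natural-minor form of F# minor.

Diatonic triads of G minor (harmonic minor): Gm (i), Adim (ii°), Bbaug (III+), Cm (iv), D (V), Eb (VI), F#dim (vii°).
Diatonic triads of F# minor (natural minor): F#m (i), G#dim (ii°), A (III), Bm (iv), C#m (v), D (VI), E (VII).
Matching root and quality in both lists: D.
That gives 1 common triad.

1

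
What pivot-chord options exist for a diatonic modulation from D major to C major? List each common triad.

Triads in D major: D (I), Em (ii), F#m (iii), G (IV), A (V), Bm (vi), C#dim (vii°).
Triads in C major: C (I), Dm (ii), Em (iii), F (IV), G (V), Am (vi), Bdim (vii°).
Shared triads with their functions: Em (ii in D major, iii in C major); G (IV in D major, V in C major).

Em, G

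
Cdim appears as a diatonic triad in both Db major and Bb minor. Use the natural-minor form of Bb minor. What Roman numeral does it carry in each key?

The scale of Db major is Db Eb F Gb Ab Bb C; C is degree 7, and the triad built there (C-Eb-Gb) is diminished, so it is vii°.
The scale of Bb minor (natural minor) is Bb C Db Eb F Gb Ab; C is degree 2, and the triad built there (C-Eb-Gb) is diminished, so it is ii°.

vii° in Db major; ii° in Bb minor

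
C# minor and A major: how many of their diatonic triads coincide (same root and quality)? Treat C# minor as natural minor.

Diatonic triads of C# minor (natural minor): C# minor (i), D# diminished (ii°), E major (III), F# minor (iv), G# minor (v), A major (VI), B major (VII).
Diatonic triads of A major: A major (I), B minor (ii), C# minor (iii), D major (IV), E major (V), F# minor (vi), G# diminished (vii°).
Matching root and quality in both lists: C# minor, E major, F# minor, A major.
That gives 4 common triads.

4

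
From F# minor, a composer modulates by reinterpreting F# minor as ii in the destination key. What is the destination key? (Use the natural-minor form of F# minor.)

The numeral ii denotes a minor triad on scale degree 2. With F# on degree 2, the tonic of the new key is E.
Degree 2 carries a minor triad in major keys, so the destination is E major.
Check: the diatonic triads of E major are E (I), F#m (ii), G#m (iii), A (IV), B (V), C#m (vi), D#dim (vii°) — F# minor is indeed ii.

E major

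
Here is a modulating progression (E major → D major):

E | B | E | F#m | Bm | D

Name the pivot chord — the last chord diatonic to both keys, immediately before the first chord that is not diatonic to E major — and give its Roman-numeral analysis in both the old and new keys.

F#m — ii in E major, iii in D major

Chords diatonic to E major: E, F#m, G#m, A, B, C#m, D#dim.
Reading the progression, the first chord not in that set is Bm, so the modulation leaves E major there.
The chord immediately before Bm is F#m, which is diatonic to both keys: ii in E major and iii in D major.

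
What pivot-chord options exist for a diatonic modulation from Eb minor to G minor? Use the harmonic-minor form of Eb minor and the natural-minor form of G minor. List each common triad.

Triads in Eb minor (harmonic minor): Eb minor (i), F diminished (ii°), Gb augmented (III+), Ab minor (iv), Bb major (V), Cb major (VI), D diminished (vii°).
Triads in G minor (natural minor): G minor (i), A diminished (ii°), Bb major (III), C minor (iv), D minor (v), Eb major (VI), F major (VII).
Shared triads with their functions: Bb major (V in Eb minor, III in G minor).

Bb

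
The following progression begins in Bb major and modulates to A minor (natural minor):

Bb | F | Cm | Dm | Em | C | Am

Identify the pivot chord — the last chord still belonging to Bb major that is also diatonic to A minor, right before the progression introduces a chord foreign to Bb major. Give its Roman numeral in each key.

Dm — iii in Bb major, iv in A minor

Chords diatonic to Bb major: Bb, Cm, Dm, Eb, F, Gm, Adim.
Reading the progression, the first chord not in that set is Em, so the modulation leaves Bb major there.
The chord immediately before Em is Dm, which is diatonic to both keys: iii in Bb major and iv in A minor.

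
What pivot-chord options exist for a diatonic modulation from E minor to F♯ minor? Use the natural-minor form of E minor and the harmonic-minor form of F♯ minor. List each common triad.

Triads in E minor (natural minor): Em (i), F♯dim (ii°), G (III), Am (iv), Bm (v), C (VI), D (VII).
Triads in F♯ minor (harmonic minor): F♯m (i), G♯dim (ii°), Aaug (III+), Bm (iv), C♯ (V), D (VI), E♯dim (vii°).
Shared triads with their functions: Bm (v in E minor, iv in F♯ minor); D (VII in E minor, VI in F♯ minor).

Bm, D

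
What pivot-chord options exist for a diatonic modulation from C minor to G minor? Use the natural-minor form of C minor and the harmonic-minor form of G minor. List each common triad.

Cm, Eb, Gm

Triads in C minor (natural minor): Cm (i), Ddim (ii°), Eb (III), Fm (iv), Gm (v), Ab (VI), Bb (VII).
Triads in G minor (harmonic minor): Gm (i), Adim (ii°), Bbaug (III+), Cm (iv), D (V), Eb (VI), F#dim (vii°).
Shared triads with their functions: Cm (i in C minor, iv in G minor); Eb (III in C minor, VI in G minor); Gm (v in C minor, i in G minor).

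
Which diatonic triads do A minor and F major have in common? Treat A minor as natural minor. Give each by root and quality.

Am, C, Dm, F

Triads in A minor (natural minor): Am (i), Bdim (ii°), C (III), Dm (iv), Em (v), F (VI), G (VII).
Triads in F major: F (I), Gm (ii), Am (iii), Bb (IV), C (V), Dm (vi), Edim (vii°).
Shared triads with their functions: Am (i in A minor, iii in F major); C (III in A minor, V in F major); Dm (iv in A minor, vi in F major); F (VI in A minor, I in F major).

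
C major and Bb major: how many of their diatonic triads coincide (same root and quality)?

2

Diatonic triads of C major: C (I), Dm (ii), Em (iii), F (IV), G (V), Am (vi), Bdim (vii°).
Diatonic triads of Bb major: Bb (I), Cm (ii), Dm (iii), Eb (IV), F (V), Gm (vi), Adim (vii°).
Matching root and quality in both lists: Dm, F.
That gives 2 common triads.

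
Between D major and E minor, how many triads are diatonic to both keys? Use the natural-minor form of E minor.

Diatonic triads of D major: D major (I), E minor (ii), F# minor (iii), G major (IV), A major (V), B minor (vi), C# diminished (vii°).
Diatonic triads of E minor (natural minor): E minor (i), F# diminished (ii°), G major (III), A minor (iv), B minor (v), C major (VI), D major (VII).
Matching root and quality in both lists: D major, E minor, G major, B minor.
That gives 4 common triads.

4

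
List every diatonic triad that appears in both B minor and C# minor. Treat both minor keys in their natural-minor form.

F#m, A

Triads in B minor (natural minor): Bm (i), C#dim (ii°), D (III), Em (iv), F#m (v), G (VI), A (VII).
Triads in C# minor (natural minor): C#m (i), D#dim (ii°), E (III), F#m (iv), G#m (v), A (VI), B (VII).
Shared triads with their functions: F#m (v in B minor, iv in C# minor); A (VII in B minor, VI in C# minor).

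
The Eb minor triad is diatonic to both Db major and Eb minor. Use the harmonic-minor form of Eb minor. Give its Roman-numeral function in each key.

The scale of Db major is Db Eb F Gb Ab Bb C; Eb is degree 2, and the triad built there (Eb-Gb-Bb) is minor, so it is ii.
The scale of Eb minor (harmonic minor) is Eb F Gb Ab Bb Cb D; Eb is degree 1, and the triad built there (Eb-Gb-Bb) is minor, so it is i.

ii in Db major; i in Eb minor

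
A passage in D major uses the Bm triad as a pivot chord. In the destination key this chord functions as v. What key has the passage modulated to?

The numeral v denotes a minor triad on scale degree 5. With B on degree 5, the tonic of the new key is E.
Degree 5 carries a minor triad in natural-minor keys, so the destination is E minor.
Check: the diatonic triads of E minor (natural minor) are Em (i), F#dim (ii°), G (III), Am (iv), Bm (v), C (VI), D (VII) — Bm is indeed v.

E minor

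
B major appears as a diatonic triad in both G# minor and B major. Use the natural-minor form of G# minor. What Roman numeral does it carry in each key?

III in G# minor; I in B major

The scale of G# minor (natural minor) is G# A# B C# D# E F#; B is degree 3, and the triad built there (B-D#-F#) is major, so it is III.
The scale of B major is B C# D# E F# G# A#; B is degree 1, and the triad built there (B-D#-F#) is major, so it is I.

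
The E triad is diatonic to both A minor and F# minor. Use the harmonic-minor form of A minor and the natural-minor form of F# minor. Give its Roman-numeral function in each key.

V in A minor; VII in F# minor

The scale of A minor (harmonic minor) is A B C D E F G#; E is degree 5, and the triad built there (E-G#-B) is major, so it is V.
The scale of F# minor (natural minor) is F# G# A B C# D E; E is degree 7, and the triad built there (E-G#-B) is major, so it is VII.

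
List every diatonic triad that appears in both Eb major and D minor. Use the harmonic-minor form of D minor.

Gm, Bb

Triads in Eb major: Eb major (I), F minor (ii), G minor (iii), Ab major (IV), Bb major (V), C minor (vi), D diminished (vii°).
Triads in D minor (harmonic minor): D minor (i), E diminished (ii°), F augmented (III+), G minor (iv), A major (V), Bb major (VI), C# diminished (vii°).
Shared triads with their functions: G minor (iii in Eb major, iv in D minor); Bb major (V in Eb major, VI in D minor).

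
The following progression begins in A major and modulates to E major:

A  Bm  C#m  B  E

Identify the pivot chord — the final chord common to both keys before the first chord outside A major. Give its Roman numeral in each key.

Chords diatonic to A major: A, Bm, C#m, D, E, F#m, G#dim.
Reading the progression, the first chord not in that set is B, so the modulation leaves A major there.
The chord immediately before B is C#m, which is diatonic to both keys: iii in A major and vi in E major.

C#m — iii in A major, vi in E major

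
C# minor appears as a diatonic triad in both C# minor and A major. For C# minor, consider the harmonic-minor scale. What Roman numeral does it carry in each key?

The scale of C# minor (harmonic minor) is C# D# E F# G# A B#; C# is degree 1, and the triad built there (C#-E-G#) is minor, so it is i.
The scale of A major is A B C# D E F# G#; C# is degree 3, and the triad built there (C#-E-G#) is minor, so it is iii.

i in C# minor; iii in A major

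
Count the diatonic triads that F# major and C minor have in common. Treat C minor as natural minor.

Diatonic triads of F# major: F# (I), G#m (ii), A#m (iii), B (IV), C# (V), D#m (vi), E#dim (vii°).
Diatonic triads of C minor (natural minor): Cm (i), Ddim (ii°), Eb (III), Fm (iv), Gm (v), Ab (VI), Bb (VII).
No triad has the same root and quality in both keys.

0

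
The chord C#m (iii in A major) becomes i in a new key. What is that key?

C# minor

The numeral i denotes a minor triad on scale degree 1. With C# on degree 1, the tonic of the new key is C#.
Degree 1 carries a minor triad in minor keys, so the destination is C# minor.
Check: the diatonic triads of C# minor (natural minor) are C#m (i), D#dim (ii°), E (III), F#m (iv), G#m (v), A (VI), B (VII) — C#m is indeed i.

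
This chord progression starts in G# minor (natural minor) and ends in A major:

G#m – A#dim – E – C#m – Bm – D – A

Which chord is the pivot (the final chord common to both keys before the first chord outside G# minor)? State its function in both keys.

C#m — iv in G# minor, iii in A major

Chords diatonic to G# minor: G#m, A#dim, B, C#m, D#m, E, F#.
Reading the progression, the first chord not in that set is Bm, so the modulation leaves G# minor there.
The chord immediately before Bm is C#m, which is diatonic to both keys: iv in G# minor and iii in A major.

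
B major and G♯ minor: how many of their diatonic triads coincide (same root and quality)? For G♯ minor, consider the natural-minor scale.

Diatonic triads of B major: B major (I), C♯ minor (ii), D♯ minor (iii), E major (IV), F♯ major (V), G♯ minor (vi), A♯ diminished (vii°).
Diatonic triads of G♯ minor (natural minor): G♯ minor (i), A♯ diminished (ii°), B major (III), C♯ minor (iv), D♯ minor (v), E major (VI), F♯ major (VII).
Matching root and quality in both lists: B major, C♯ minor, D♯ minor, E major, F♯ major, G♯ minor, A♯ diminished.
That gives 7 common triads.

7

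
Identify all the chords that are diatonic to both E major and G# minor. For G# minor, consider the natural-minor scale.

E, G#m, B, C#m

Triads in E major: E (I), F#m (ii), G#m (iii), A (IV), B (V), C#m (vi), D#dim (vii°).
Triads in G# minor (natural minor): G#m (i), A#dim (ii°), B (III), C#m (iv), D#m (v), E (VI), F# (VII).
Shared triads with their functions: E (I in E major, VI in G# minor); G#m (iii in E major, i in G# minor); B (V in E major, III in G# minor); C#m (vi in E major, iv in G# minor).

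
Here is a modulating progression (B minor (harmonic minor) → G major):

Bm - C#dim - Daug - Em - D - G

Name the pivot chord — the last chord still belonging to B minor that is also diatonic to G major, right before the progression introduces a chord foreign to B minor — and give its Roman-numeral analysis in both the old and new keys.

Em — iv in B minor, vi in G major

Chords diatonic to B minor: Bm, C#dim, Daug, Em, F#, G, A#dim.
Reading the progression, the first chord not in that set is D, so the modulation leaves B minor there.
The chord immediately before D is Em, which is diatonic to both keys: iv in B minor and vi in G major.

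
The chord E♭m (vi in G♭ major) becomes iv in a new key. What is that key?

B♭ minor

The numeral iv denotes a minor triad on scale degree 4. With E♭ on degree 4, the tonic of the new key is B♭.
Degree 4 carries a minor triad in minor keys, so the destination is B♭ minor.
Check: the diatonic triads of B♭ minor (natural minor) are B♭m (i), Cdim (ii°), D♭ (III), E♭m (iv), Fm (v), G♭ (VI), A♭ (VII) — E♭m is indeed iv.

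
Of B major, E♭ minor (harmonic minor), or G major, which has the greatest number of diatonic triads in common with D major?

Triads of D major: D (I), Em (ii), F♯m (iii), G (IV), A (V), Bm (vi), C♯dim (vii°).
B major shares 0: none.
E♭ minor (harmonic minor) shares 0: none.
G major shares 4: D, Em, G, Bm.
The most common triads (4) are shared with G major.

G major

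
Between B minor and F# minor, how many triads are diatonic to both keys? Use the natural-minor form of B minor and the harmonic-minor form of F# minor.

3

Diatonic triads of B minor (natural minor): Bm (i), C#dim (ii°), D (III), Em (iv), F#m (v), G (VI), A (VII).
Diatonic triads of F# minor (harmonic minor): F#m (i), G#dim (ii°), Aaug (III+), Bm (iv), C# (V), D (VI), E#dim (vii°).
Matching root and quality in both lists: Bm, D, F#m.
That gives 3 common triads.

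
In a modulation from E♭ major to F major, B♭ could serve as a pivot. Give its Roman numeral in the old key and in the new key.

The scale of E♭ major is E♭ F G A♭ B♭ C D; B♭ is degree 5, and the triad built there (B♭-D-F) is major, so it is V.
The scale of F major is F G A B♭ C D E; B♭ is degree 4, and the triad built there (B♭-D-F) is major, so it is IV.

V in E♭ major; IV in F major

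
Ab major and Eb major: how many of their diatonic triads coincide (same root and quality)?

Diatonic triads of Ab major: Ab (I), Bbm (ii), Cm (iii), Db (IV), Eb (V), Fm (vi), Gdim (vii°).
Diatonic triads of Eb major: Eb (I), Fm (ii), Gm (iii), Ab (IV), Bb (V), Cm (vi), Ddim (vii°).
Matching root and quality in both lists: Ab, Cm, Eb, Fm.
That gives 4 common triads.

4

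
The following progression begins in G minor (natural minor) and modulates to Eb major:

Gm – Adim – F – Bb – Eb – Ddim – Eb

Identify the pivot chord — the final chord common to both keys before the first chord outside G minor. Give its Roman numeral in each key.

Eb — VI in G minor, I in Eb major

Chords diatonic to G minor: Gm, Adim, Bb, Cm, Dm, Eb, F.
Reading the progression, the first chord not in that set is Ddim, so the modulation leaves G minor there.
The chord immediately before Ddim is Eb, which is diatonic to both keys: VI in G minor and I in Eb major.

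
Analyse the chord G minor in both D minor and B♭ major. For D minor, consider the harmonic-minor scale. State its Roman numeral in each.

The scale of D minor (harmonic minor) is D E F G A B♭ C♯; G is degree 4, and the triad built there (G-B♭-D) is minor, so it is iv.
The scale of B♭ major is B♭ C D E♭ F G A; G is degree 6, and the triad built there (G-B♭-D) is minor, so it is vi.

iv in D minor; vi in B♭ major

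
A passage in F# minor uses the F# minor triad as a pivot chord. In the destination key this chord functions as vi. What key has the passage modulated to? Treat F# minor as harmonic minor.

A major

The numeral vi denotes a minor triad on scale degree 6. With F# on degree 6, the tonic of the new key is A.
Degree 6 carries a minor triad in major keys, so the destination is A major.
Check: the diatonic triads of A major are A (I), Bm (ii), C#m (iii), D (IV), E (V), F#m (vi), G#dim (vii°) — F# minor is indeed vi.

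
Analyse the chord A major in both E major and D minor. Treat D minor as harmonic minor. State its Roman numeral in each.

The scale of E major is E F♯ G♯ A B C♯ D♯; A is degree 4, and the triad built there (A-C♯-E) is major, so it is IV.
The scale of D minor (harmonic minor) is D E F G A B♭ C♯; A is degree 5, and the triad built there (A-C♯-E) is major, so it is V.

IV in E major; V in D minor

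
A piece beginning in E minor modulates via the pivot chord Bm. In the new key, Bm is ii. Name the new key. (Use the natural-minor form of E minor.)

The numeral ii denotes a minor triad on scale degree 2. With B on degree 2, the tonic of the new key is A.
Degree 2 carries a minor triad in major keys, so the destination is A major.
Check: the diatonic triads of A major are A (I), Bm (ii), C#m (iii), D (IV), E (V), F#m (vi), G#dim (vii°) — Bm is indeed ii.

A major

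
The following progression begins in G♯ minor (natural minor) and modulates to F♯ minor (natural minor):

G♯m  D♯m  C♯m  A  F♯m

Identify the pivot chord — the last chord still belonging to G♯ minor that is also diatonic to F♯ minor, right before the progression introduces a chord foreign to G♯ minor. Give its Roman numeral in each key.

C♯m — iv in G♯ minor, v in F♯ minor

Chords diatonic to G♯ minor: G♯m, A♯dim, B, C♯m, D♯m, E, F♯.
Reading the progression, the first chord not in that set is A, so the modulation leaves G♯ minor there.
The chord immediately before A is C♯m, which is diatonic to both keys: iv in G♯ minor and v in F♯ minor.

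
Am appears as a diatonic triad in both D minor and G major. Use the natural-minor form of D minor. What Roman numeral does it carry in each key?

The scale of D minor (natural minor) is D E F G A Bb C; A is degree 5, and the triad built there (A-C-E) is minor, so it is v.
The scale of G major is G A B C D E F#; A is degree 2, and the triad built there (A-C-E) is minor, so it is ii.

v in D minor; ii in G major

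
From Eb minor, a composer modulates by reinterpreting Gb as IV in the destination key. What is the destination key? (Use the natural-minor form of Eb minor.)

Db major

The numeral IV denotes a major triad on scale degree 4. With Gb on degree 4, the tonic of the new key is Db.
Degree 4 carries a major triad in major keys, so the destination is Db major.
Check: the diatonic triads of Db major are Db (I), Ebm (ii), Fm (iii), Gb (IV), Ab (V), Bbm (vi), Cdim (vii°) — Gb is indeed IV.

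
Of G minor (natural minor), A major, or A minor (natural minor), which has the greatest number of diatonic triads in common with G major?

A minor

Triads of G major: G (I), Am (ii), Bm (iii), C (IV), D (V), Em (vi), F#dim (vii°).
G minor (natural minor) shares 0: none.
A major shares 2: Bm, D.
A minor (natural minor) shares 4: G, Am, C, Em.
The most common triads (4) are shared with A minor.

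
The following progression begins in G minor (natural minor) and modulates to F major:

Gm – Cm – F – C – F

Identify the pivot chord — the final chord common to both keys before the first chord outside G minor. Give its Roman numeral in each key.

F — VII in G minor, I in F major

Chords diatonic to G minor: Gm, Adim, Bb, Cm, Dm, Eb, F.
Reading the progression, the first chord not in that set is C, so the modulation leaves G minor there.
The chord immediately before C is F, which is diatonic to both keys: VII in G minor and I in F major.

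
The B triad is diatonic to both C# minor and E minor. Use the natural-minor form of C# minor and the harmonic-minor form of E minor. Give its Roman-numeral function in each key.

The scale of C# minor (natural minor) is C# D# E F# G# A B; B is degree 7, and the triad built there (B-D#-F#) is major, so it is VII.
The scale of E minor (harmonic minor) is E F# G A B C D#; B is degree 5, and the triad built there (B-D#-F#) is major, so it is V.

VII in C# minor; V in E minor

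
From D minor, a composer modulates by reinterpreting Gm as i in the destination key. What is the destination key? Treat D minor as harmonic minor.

G minor

The numeral i denotes a minor triad on scale degree 1. With G on degree 1, the tonic of the new key is G.
Degree 1 carries a minor triad in minor keys, so the destination is G minor.
Check: the diatonic triads of G minor (natural minor) are Gm (i), Adim (ii°), Bb (III), Cm (iv), Dm (v), Eb (VI), F (VII) — Gm is indeed i.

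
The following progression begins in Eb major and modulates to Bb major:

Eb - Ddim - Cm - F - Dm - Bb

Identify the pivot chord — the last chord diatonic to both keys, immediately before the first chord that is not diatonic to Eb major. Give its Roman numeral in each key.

Chords diatonic to Eb major: Eb, Fm, Gm, Ab, Bb, Cm, Ddim.
Reading the progression, the first chord not in that set is F, so the modulation leaves Eb major there.
The chord immediately before F is Cm, which is diatonic to both keys: vi in Eb major and ii in Bb major.

Cm — vi in Eb major, ii in Bb major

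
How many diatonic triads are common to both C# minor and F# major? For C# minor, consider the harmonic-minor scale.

Diatonic triads of C# minor (harmonic minor): C#m (i), D#dim (ii°), Eaug (III+), F#m (iv), G# (V), A (VI), B#dim (vii°).
Diatonic triads of F# major: F# (I), G#m (ii), A#m (iii), B (IV), C# (V), D#m (vi), E#dim (vii°).
No triad has the same root and quality in both keys.

0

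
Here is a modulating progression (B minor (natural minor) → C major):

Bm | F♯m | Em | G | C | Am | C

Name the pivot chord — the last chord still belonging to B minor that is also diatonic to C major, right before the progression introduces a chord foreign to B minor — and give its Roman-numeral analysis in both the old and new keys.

Chords diatonic to B minor: Bm, C♯dim, D, Em, F♯m, G, A.
Reading the progression, the first chord not in that set is C, so the modulation leaves B minor there.
The chord immediately before C is G, which is diatonic to both keys: VI in B minor and V in C major.

G — VI in B minor, V in C major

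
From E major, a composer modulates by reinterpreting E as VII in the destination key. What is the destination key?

F♯ minor

The numeral VII denotes a major triad on scale degree 7. With E on degree 7, the tonic of the new key is F♯.
Degree 7 carries a major triad in natural-minor keys, so the destination is F♯ minor.
Check: the diatonic triads of F♯ minor (natural minor) are F♯m (i), G♯dim (ii°), A (III), Bm (iv), C♯m (v), D (VI), E (VII) — E is indeed VII.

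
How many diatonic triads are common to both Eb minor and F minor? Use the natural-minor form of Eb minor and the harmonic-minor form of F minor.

2

Diatonic triads of Eb minor (natural minor): Ebm (i), Fdim (ii°), Gb (III), Abm (iv), Bbm (v), Cb (VI), Db (VII).
Diatonic triads of F minor (harmonic minor): Fm (i), Gdim (ii°), Abaug (III+), Bbm (iv), C (V), Db (VI), Edim (vii°).
Matching root and quality in both lists: Bbm, Db.
That gives 2 common triads.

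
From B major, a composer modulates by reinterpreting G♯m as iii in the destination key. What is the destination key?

The numeral iii denotes a minor triad on scale degree 3. With G♯ on degree 3, the tonic of the new key is E.
Degree 3 carries a minor triad in major keys, so the destination is E major.
Check: the diatonic triads of E major are E (I), F♯m (ii), G♯m (iii), A (IV), B (V), C♯m (vi), D♯dim (vii°) — G♯m is indeed iii.

E major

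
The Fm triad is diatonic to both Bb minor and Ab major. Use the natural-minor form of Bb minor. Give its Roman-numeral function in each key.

The scale of Bb minor (natural minor) is Bb C Db Eb F Gb Ab; F is degree 5, and the triad built there (F-Ab-C) is minor, so it is v.
The scale of Ab major is Ab Bb C Db Eb F G; F is degree 6, and the triad built there (F-Ab-C) is minor, so it is vi.

v in Bb minor; vi in Ab major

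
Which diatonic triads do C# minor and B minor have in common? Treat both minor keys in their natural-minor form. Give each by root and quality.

F#m, A

Triads in C# minor (natural minor): C#m (i), D#dim (ii°), E (III), F#m (iv), G#m (v), A (VI), B (VII).
Triads in B minor (natural minor): Bm (i), C#dim (ii°), D (III), Em (iv), F#m (v), G (VI), A (VII).
Shared triads with their functions: F#m (iv in C# minor, v in B minor); A (VI in C# minor, VII in B minor).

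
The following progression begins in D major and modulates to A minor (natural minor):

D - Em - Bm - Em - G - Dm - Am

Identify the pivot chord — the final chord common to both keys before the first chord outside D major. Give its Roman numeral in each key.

Chords diatonic to D major: D, Em, F#m, G, A, Bm, C#dim.
Reading the progression, the first chord not in that set is Dm, so the modulation leaves D major there.
The chord immediately before Dm is G, which is diatonic to both keys: IV in D major and VII in A minor.

G — IV in D major, VII in A minor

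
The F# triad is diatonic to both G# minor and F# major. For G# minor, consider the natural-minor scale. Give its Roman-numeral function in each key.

VII in G# minor; I in F# major

The scale of G# minor (natural minor) is G# A# B C# D# E F#; F# is degree 7, and the triad built there (F#-A#-C#) is major, so it is VII.
The scale of F# major is F# G# A# B C# D# E#; F# is degree 1, and the triad built there (F#-A#-C#) is major, so it is I.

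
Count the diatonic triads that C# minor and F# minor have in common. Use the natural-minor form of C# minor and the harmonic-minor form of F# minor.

Diatonic triads of C# minor (natural minor): C# minor (i), D# diminished (ii°), E major (III), F# minor (iv), G# minor (v), A major (VI), B major (VII).
Diatonic triads of F# minor (harmonic minor): F# minor (i), G# diminished (ii°), A augmented (III+), B minor (iv), C# major (V), D major (VI), E# diminished (vii°).
Matching root and quality in both lists: F# minor.
That gives 1 common triad.

1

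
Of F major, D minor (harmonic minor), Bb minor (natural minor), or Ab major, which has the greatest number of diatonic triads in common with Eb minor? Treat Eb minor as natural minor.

Triads of Eb minor (natural minor): Eb minor (i), F diminished (ii°), Gb major (III), Ab minor (iv), Bb minor (v), Cb major (VI), Db major (VII).
F major shares 0: none.
D minor (harmonic minor) shares 0: none.
Bb minor (natural minor) shares 4: Ebm, Gb, Bbm, Db.
Ab major shares 2: Bbm, Db.
The most common triads (4) are shared with Bb minor.

Bb minor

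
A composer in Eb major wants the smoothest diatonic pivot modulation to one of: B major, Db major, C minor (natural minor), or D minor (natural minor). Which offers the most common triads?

Triads of Eb major: Eb major (I), F minor (ii), G minor (iii), Ab major (IV), Bb major (V), C minor (vi), D diminished (vii°).
B major shares 0: none.
Db major shares 2: Fm, Ab.
C minor (natural minor) shares 7: Eb, Fm, Gm, Ab, Bb, Cm, Ddim.
D minor (natural minor) shares 2: Gm, Bb.
The most common triads (7) are shared with C minor.

C minor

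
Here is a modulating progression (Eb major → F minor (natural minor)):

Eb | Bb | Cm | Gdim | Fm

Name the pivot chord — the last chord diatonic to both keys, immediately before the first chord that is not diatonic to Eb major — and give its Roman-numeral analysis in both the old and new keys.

Chords diatonic to Eb major: Eb, Fm, Gm, Ab, Bb, Cm, Ddim.
Reading the progression, the first chord not in that set is Gdim, so the modulation leaves Eb major there.
The chord immediately before Gdim is Cm, which is diatonic to both keys: vi in Eb major and v in F minor.

Cm — vi in Eb major, v in F minor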